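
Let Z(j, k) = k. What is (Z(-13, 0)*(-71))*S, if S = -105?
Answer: 0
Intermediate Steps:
(Z(-13, 0)*(-71))*S = (0*(-71))*(-105) = 0*(-105) = 0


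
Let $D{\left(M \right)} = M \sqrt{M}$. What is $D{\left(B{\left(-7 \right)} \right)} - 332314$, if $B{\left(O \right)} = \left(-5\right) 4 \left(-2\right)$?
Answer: $-332314 + 80 \sqrt{10} \approx -3.3206 \cdot 10^{5}$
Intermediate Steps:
$B{\left(O \right)} = 40$ ($B{\left(O \right)} = \left(-20\right) \left(-2\right) = 40$)
$D{\left(M \right)} = M^{\frac{3}{2}}$
$D{\left(B{\left(-7 \right)} \right)} - 332314 = 40^{\frac{3}{2}} - 332314 = 80 \sqrt{10} - 332314 = -332314 + 80 \sqrt{10}$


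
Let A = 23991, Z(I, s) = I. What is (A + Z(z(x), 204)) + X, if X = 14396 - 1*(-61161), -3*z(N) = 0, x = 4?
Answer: 99548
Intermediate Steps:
z(N) = 0 (z(N) = -⅓*0 = 0)
X = 75557 (X = 14396 + 61161 = 75557)
(A + Z(z(x), 204)) + X = (23991 + 0) + 75557 = 23991 + 75557 = 99548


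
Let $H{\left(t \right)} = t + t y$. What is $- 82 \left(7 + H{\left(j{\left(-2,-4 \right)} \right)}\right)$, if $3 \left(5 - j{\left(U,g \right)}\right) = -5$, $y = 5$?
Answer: $-3854$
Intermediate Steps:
$j{\left(U,g \right)} = \frac{20}{3}$ ($j{\left(U,g \right)} = 5 - - \frac{5}{3} = 5 + \frac{5}{3} = \frac{20}{3}$)
$H{\left(t \right)} = 6 t$ ($H{\left(t \right)} = t + t 5 = t + 5 t = 6 t$)
$- 82 \left(7 + H{\left(j{\left(-2,-4 \right)} \right)}\right) = - 82 \left(7 + 6 \cdot \frac{20}{3}\right) = - 82 \left(7 + 40\right) = \left(-82\right) 47 = -3854$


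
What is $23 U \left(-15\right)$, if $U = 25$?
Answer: $-8625$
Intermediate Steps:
$23 U \left(-15\right) = 23 \cdot 25 \left(-15\right) = 575 \left(-15\right) = -8625$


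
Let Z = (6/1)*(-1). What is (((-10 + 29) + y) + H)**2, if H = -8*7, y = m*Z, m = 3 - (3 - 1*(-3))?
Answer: 361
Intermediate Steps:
Z = -6 (Z = (6*1)*(-1) = 6*(-1) = -6)
m = -3 (m = 3 - (3 + 3) = 3 - 1*6 = 3 - 6 = -3)
y = 18 (y = -3*(-6) = 18)
H = -56
(((-10 + 29) + y) + H)**2 = (((-10 + 29) + 18) - 56)**2 = ((19 + 18) - 56)**2 = (37 - 56)**2 = (-19)**2 = 361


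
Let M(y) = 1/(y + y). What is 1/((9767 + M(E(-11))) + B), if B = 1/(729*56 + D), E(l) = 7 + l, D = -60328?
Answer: 19504/190493129 ≈ 0.00010239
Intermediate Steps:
M(y) = 1/(2*y)
B = -1/19504 (B = 1/(729*56 - 60328) = 1/(40824 - 60328) = 1/(-19504) = -1/19504 ≈ -5.1272e-5)
1/((9767 + M(E(-11))) + B) = 1/((9767 + 1/(2*(7 - 11))) - 1/19504) = 1/((9767 + (1/2)/(-4)) - 1/19504) = 1/((9767 + (1/2)*(-1/4)) - 1/19504) = 1/((9767 - 1/8) - 1/19504) = 1/(78135/8 - 1/19504) = 1/(190493129/19504) = 19504/190493129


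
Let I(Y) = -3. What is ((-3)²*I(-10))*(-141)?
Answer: 3807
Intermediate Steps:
((-3)²*I(-10))*(-141) = ((-3)²*(-3))*(-141) = (9*(-3))*(-141) = -27*(-141) = 3807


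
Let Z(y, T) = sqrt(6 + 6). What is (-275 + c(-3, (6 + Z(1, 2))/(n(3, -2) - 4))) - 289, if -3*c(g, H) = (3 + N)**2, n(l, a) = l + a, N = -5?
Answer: -1696/3 ≈ -565.33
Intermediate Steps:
n(l, a) = a + l
Z(y, T) = 2*sqrt(3) (Z(y, T) = sqrt(12) = 2*sqrt(3))
c(g, H) = -4/3 (c(g, H) = -(3 - 5)**2/3 = -1/3*(-2)**2 = -1/3*4 = -4/3)
(-275 + c(-3, (6 + Z(1, 2))/(n(3, -2) - 4))) - 289 = (-275 - 4/3) - 289 = -829/3 - 289 = -1696/3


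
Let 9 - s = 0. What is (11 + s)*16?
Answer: 320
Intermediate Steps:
s = 9 (s = 9 - 1*0 = 9 + 0 = 9)
(11 + s)*16 = (11 + 9)*16 = 20*16 = 320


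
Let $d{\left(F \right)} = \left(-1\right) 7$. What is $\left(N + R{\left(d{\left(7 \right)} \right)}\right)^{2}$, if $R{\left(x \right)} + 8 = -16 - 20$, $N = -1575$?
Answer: $2621161$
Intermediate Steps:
$d{\left(F \right)} = -7$
$R{\left(x \right)} = -44$ ($R{\left(x \right)} = -8 - 36 = -44$)
$\left(N + R{\left(d{\left(7 \right)} \right)}\right)^{2} = \left(-1575 - 44\right)^{2} = \left(-1619\right)^{2} = 2621161$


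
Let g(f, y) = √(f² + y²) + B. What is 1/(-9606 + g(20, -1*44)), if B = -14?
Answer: -2405/23135516 - √146/23135516 ≈ -0.00010447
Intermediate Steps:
g(f, y) = -14 + √(f² + y²) (g(f, y) = √(f² + y²) - 14 = -14 + √(f² + y²))
1/(-9606 + g(20, -1*44)) = 1/(-9606 + (-14 + √(20² + (-1*44)²))) = 1/(-9606 + (-14 + √(400 + (-44)²))) = 1/(-9606 + (-14 + √(400 + 1936))) = 1/(-9606 + (-14 + √2336)) = 1/(-9606 + (-14 + 4*√146)) = 1/(-9620 + 4*√146)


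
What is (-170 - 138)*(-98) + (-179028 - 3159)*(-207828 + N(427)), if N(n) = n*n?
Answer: 4645616497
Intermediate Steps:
N(n) = n**2
(-170 - 138)*(-98) + (-179028 - 3159)*(-207828 + N(427)) = (-170 - 138)*(-98) + (-179028 - 3159)*(-207828 + 427**2) = -308*(-98) - 182187*(-207828 + 182329) = 30184 - 182187*(-25499) = 30184 + 4645586313 = 4645616497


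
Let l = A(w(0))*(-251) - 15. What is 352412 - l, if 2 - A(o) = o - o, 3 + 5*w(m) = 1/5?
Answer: 352929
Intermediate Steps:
w(m) = -14/25 (w(m) = -⅗ + (⅕)/5 = -⅗ + (⅕)*(⅕) = -⅗ + 1/25 = -14/25)
A(o) = 2 (A(o) = 2 - (o - o) = 2 - 1*0 = 2 + 0 = 2)
l = -517 (l = 2*(-251) - 15 = -502 - 15 = -517)
352412 - l = 352412 - 1*(-517) = 352412 + 517 = 352929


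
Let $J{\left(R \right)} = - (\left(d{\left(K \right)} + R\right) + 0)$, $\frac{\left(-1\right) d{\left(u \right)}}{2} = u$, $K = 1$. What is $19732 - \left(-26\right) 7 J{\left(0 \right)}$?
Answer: $20096$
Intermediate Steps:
$d{\left(u \right)} = - 2 u$
$J{\left(R \right)} = 2 - R$ ($J{\left(R \right)} = - (\left(\left(-2\right) 1 + R\right) + 0) = - (\left(-2 + R\right) + 0) = - (-2 + R) = 2 - R$)
$19732 - \left(-26\right) 7 J{\left(0 \right)} = 19732 - \left(-26\right) 7 \left(2 - 0\right) = 19732 - - 182 \left(2 + 0\right) = 19732 - \left(-182\right) 2 = 19732 - -364 = 19732 + 364 = 20096$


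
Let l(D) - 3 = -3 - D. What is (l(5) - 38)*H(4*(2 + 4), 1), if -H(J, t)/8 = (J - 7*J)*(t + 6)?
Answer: -346752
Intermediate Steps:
H(J, t) = 48*J*(6 + t) (H(J, t) = -8*(J - 7*J)*(t + 6) = -8*(-6*J)*(6 + t) = -(-48)*J*(6 + t) = 48*J*(6 + t))
l(D) = -D (l(D) = 3 + (-3 - D) = -D)
(l(5) - 38)*H(4*(2 + 4), 1) = (-1*5 - 38)*(48*(4*(2 + 4))*(6 + 1)) = (-5 - 38)*(48*(4*6)*7) = -2064*24*7 = -43*8064 = -346752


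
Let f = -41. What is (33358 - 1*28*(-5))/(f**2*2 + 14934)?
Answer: 16749/9148 ≈ 1.8309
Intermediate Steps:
(33358 - 1*28*(-5))/(f**2*2 + 14934) = (33358 - 1*28*(-5))/((-41)**2*2 + 14934) = (33358 - 28*(-5))/(1681*2 + 14934) = (33358 + 140)/(3362 + 14934) = 33498/18296 = 33498*(1/18296) = 16749/9148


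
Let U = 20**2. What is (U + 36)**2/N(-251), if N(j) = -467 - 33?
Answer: -47524/125 ≈ -380.19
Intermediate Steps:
U = 400
N(j) = -500
(U + 36)**2/N(-251) = (400 + 36)**2/(-500) = 436**2*(-1/500) = 190096*(-1/500) = -47524/125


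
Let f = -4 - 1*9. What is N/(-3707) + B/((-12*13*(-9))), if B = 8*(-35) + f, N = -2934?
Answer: 3033185/5204628 ≈ 0.58279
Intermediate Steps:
f = -13 (f = -4 - 9 = -13)
B = -293 (B = 8*(-35) - 13 = -280 - 13 = -293)
N/(-3707) + B/((-12*13*(-9))) = -2934/(-3707) - 293/(-12*13*(-9)) = -2934*(-1/3707) - 293/((-156*(-9))) = 2934/3707 - 293/1404 = 3033185/5204628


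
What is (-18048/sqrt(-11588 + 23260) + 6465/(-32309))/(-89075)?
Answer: 1293/575584835 + 4512*sqrt(2918)/129960425 ≈ 0.0018777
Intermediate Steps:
(-18048/sqrt(-11588 + 23260) + 6465/(-32309))/(-89075) = (-18048*sqrt(2918)/5836 + 6465*(-1/32309))*(-1/89075) = (-18048*sqrt(2918)/5836 - 6465/32309)*(-1/89075) = (-4512*sqrt(2918)/1459 - 6465/32309)*(-1/89075) = (-6465/32309 - 4512*sqrt(2918)/1459)*(-1/89075) = 1293/575584835 + 4512*sqrt(2918)/129960425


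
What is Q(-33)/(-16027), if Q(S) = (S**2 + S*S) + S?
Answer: -195/1457 ≈ -0.13384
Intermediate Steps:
Q(S) = S + 2*S**2 (Q(S) = (S**2 + S**2) + S = 2*S**2 + S = S + 2*S**2)
Q(-33)/(-16027) = -33*(1 + 2*(-33))/(-16027) = -33*(1 - 66)*(-1/16027) = -33*(-65)*(-1/16027) = 2145*(-1/16027) = -195/1457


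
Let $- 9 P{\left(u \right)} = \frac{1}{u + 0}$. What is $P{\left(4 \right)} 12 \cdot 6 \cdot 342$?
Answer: $-684$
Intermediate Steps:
$P{\left(u \right)} = - \frac{1}{9 u}$ ($P{\left(u \right)} = - \frac{1}{9 \left(u + 0\right)} = - \frac{1}{9 u}$)
$P{\left(4 \right)} 12 \cdot 6 \cdot 342 = - \frac{1}{9 \cdot 4} \cdot 12 \cdot 6 \cdot 342 = \left(- \frac{1}{9}\right) \frac{1}{4} \cdot 12 \cdot 6 \cdot 342 = \left(- \frac{1}{36}\right) 12 \cdot 6 \cdot 342 = \left(- \frac{1}{3}\right) 6 \cdot 342 = \left(-2\right) 342 = -684$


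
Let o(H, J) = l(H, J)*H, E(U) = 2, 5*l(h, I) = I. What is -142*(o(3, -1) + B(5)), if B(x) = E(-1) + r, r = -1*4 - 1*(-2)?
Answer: 426/5 ≈ 85.200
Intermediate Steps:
l(h, I) = I/5
r = -2 (r = -4 + 2 = -2)
o(H, J) = H*J/5 (o(H, J) = (J/5)*H = H*J/5)
B(x) = 0 (B(x) = 2 - 2 = 0)
-142*(o(3, -1) + B(5)) = -142*((⅕)*3*(-1) + 0) = -142*(-⅗ + 0) = -142*(-⅗) = 426/5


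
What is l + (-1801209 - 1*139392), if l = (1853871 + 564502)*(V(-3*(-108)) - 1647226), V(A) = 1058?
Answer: -3981050185265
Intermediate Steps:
l = -3981048244664 (l = (1853871 + 564502)*(1058 - 1647226) = 2418373*(-1646168) = -3981048244664)
l + (-1801209 - 1*139392) = -3981048244664 + (-1801209 - 1*139392) = -3981048244664 + (-1801209 - 139392) = -3981048244664 - 1940601 = -3981050185265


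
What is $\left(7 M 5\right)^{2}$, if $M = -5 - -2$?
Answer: $11025$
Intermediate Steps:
$M = -3$ ($M = -5 + 2 = -3$)
$\left(7 M 5\right)^{2} = \left(7 \left(-3\right) 5\right)^{2} = \left(\left(-21\right) 5\right)^{2} = \left(-105\right)^{2} = 11025$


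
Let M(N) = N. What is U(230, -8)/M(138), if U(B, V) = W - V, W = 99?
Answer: 107/138 ≈ 0.77536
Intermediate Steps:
U(B, V) = 99 - V
U(230, -8)/M(138) = (99 - 1*(-8))/138 = (99 + 8)*(1/138) = 107*(1/138) = 107/138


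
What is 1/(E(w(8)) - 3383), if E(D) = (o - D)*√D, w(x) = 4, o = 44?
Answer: -1/3303 ≈ -0.00030276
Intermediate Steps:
E(D) = √D*(44 - D) (E(D) = (44 - D)*√D = √D*(44 - D))
1/(E(w(8)) - 3383) = 1/(√4*(44 - 1*4) - 3383) = 1/(2*(44 - 4) - 3383) = 1/(2*40 - 3383) = 1/(80 - 3383) = 1/(-3303) = -1/3303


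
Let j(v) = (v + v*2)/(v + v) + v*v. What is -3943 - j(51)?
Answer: -13091/2 ≈ -6545.5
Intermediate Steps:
j(v) = 3/2 + v**2 (j(v) = (v + 2*v)/((2*v)) + v**2 = (3*v)*(1/(2*v)) + v**2 = 3/2 + v**2)
-3943 - j(51) = -3943 - (3/2 + 51**2) = -3943 - (3/2 + 2601) = -3943 - 1*5205/2 = -3943 - 5205/2 = -13091/2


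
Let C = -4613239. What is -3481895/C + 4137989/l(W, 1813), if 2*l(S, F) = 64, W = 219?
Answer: 19089643657011/147623648 ≈ 1.2931e+5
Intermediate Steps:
l(S, F) = 32 (l(S, F) = (½)*64 = 32)
-3481895/C + 4137989/l(W, 1813) = -3481895/(-4613239) + 4137989/32 = -3481895*(-1/4613239) + 4137989*(1/32) = 3481895/4613239 + 4137989/32 = 19089643657011/147623648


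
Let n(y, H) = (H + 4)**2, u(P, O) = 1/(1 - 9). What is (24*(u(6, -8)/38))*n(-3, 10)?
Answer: -294/19 ≈ -15.474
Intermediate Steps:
u(P, O) = -1/8 (u(P, O) = 1/(-8) = -1/8)
n(y, H) = (4 + H)**2
(24*(u(6, -8)/38))*n(-3, 10) = (24*(-1/8/38))*(4 + 10)**2 = (24*(-1/8*1/38))*14**2 = (24*(-1/304))*196 = -3/38*196 = -294/19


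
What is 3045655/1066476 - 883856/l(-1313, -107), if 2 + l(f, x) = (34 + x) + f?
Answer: 236709645149/370067172 ≈ 639.64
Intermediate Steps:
l(f, x) = 32 + f + x (l(f, x) = -2 + ((34 + x) + f) = -2 + (34 + f + x) = 32 + f + x)
3045655/1066476 - 883856/l(-1313, -107) = 3045655/1066476 - 883856/(32 - 1313 - 107) = 3045655*(1/1066476) - 883856/(-1388) = 3045655/1066476 - 883856*(-1/1388) = 3045655/1066476 + 220964/347 = 236709645149/370067172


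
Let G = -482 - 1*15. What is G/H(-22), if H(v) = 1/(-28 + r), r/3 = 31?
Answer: -32305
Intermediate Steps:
r = 93 (r = 3*31 = 93)
H(v) = 1/65 (H(v) = 1/(-28 + 93) = 1/65)
G = -497 (G = -482 - 15 = -497)
G/H(-22) = -497/1/65 = -497*65 = -32305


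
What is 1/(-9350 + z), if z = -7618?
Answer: -1/16968 ≈ -5.8934e-5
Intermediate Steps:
1/(-9350 + z) = 1/(-9350 - 7618) = 1/(-16968) = -1/16968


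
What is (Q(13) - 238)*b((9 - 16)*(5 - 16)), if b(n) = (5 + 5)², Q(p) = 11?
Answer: -22700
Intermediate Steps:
b(n) = 100 (b(n) = 10² = 100)
(Q(13) - 238)*b((9 - 16)*(5 - 16)) = (11 - 238)*100 = -227*100 = -22700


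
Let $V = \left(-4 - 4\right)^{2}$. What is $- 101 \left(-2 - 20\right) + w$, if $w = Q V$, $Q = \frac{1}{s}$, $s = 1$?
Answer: $2286$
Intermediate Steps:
$Q = 1$ ($Q = 1^{-1} = 1$)
$V = 64$ ($V = \left(-8\right)^{2} = 64$)
$w = 64$ ($w = 1 \cdot 64 = 64$)
$- 101 \left(-2 - 20\right) + w = - 101 \left(-2 - 20\right) + 64 = \left(-101\right) \left(-22\right) + 64 = 2222 + 64 = 2286$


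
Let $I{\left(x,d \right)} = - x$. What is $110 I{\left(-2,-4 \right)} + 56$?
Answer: $276$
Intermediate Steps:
$110 I{\left(-2,-4 \right)} + 56 = 110 \left(\left(-1\right) \left(-2\right)\right) + 56 = 110 \cdot 2 + 56 = 220 + 56 = 276$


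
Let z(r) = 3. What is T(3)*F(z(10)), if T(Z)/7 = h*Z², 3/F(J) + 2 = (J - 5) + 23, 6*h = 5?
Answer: 315/38 ≈ 8.2895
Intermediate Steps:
h = ⅚ (h = (⅙)*5 = ⅚ ≈ 0.83333)
F(J) = 3/(16 + J) (F(J) = 3/(-2 + ((J - 5) + 23)) = 3/(-2 + ((-5 + J) + 23)) = 3/(-2 + (18 + J)) = 3/(16 + J))
T(Z) = 35*Z²/6 (T(Z) = 7*(5*Z²/6) = 35*Z²/6)
T(3)*F(z(10)) = ((35/6)*3²)*(3/(16 + 3)) = ((35/6)*9)*(3/19) = 105*(3*(1/19))/2 = (105/2)*(3/19) = 315/38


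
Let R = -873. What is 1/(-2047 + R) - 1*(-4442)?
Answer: 12970639/2920 ≈ 4442.0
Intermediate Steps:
1/(-2047 + R) - 1*(-4442) = 1/(-2047 - 873) - 1*(-4442) = 1/(-2920) + 4442 = -1/2920 + 4442 = 12970639/2920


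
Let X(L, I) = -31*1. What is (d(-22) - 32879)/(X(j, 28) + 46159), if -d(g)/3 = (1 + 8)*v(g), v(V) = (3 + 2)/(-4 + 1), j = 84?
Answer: -16417/23064 ≈ -0.71180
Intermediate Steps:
v(V) = -5/3 (v(V) = 5/(-3) = 5*(-⅓) = -5/3)
d(g) = 45 (d(g) = -3*(1 + 8)*(-5)/3 = -27*(-5)/3 = -3*(-15) = 45)
X(L, I) = -31
(d(-22) - 32879)/(X(j, 28) + 46159) = (45 - 32879)/(-31 + 46159) = -32834/46128 = -32834*1/46128 = -16417/23064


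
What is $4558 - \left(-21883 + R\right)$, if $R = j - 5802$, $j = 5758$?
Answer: $26485$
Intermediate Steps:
$R = -44$ ($R = 5758 - 5802 = -44$)
$4558 - \left(-21883 + R\right) = 4558 - \left(-21883 - 44\right) = 4558 - -21927 = 4558 + 21927 = 26485$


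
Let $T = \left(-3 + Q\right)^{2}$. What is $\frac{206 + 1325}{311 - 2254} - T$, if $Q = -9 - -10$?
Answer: $- \frac{9303}{1943} \approx -4.788$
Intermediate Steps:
$Q = 1$ ($Q = -9 + 10 = 1$)
$T = 4$ ($T = \left(-3 + 1\right)^{2} = \left(-2\right)^{2} = 4$)
$\frac{206 + 1325}{311 - 2254} - T = \frac{206 + 1325}{311 - 2254} - 4 = \frac{1531}{-1943} - 4 = 1531 \left(- \frac{1}{1943}\right) - 4 = - \frac{1531}{1943} - 4 = - \frac{9303}{1943}$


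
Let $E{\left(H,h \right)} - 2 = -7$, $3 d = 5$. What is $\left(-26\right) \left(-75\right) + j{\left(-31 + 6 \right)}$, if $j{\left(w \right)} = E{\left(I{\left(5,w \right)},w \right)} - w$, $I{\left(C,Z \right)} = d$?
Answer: $1970$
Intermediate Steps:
$d = \frac{5}{3}$ ($d = \frac{1}{3} \cdot 5 = \frac{5}{3} \approx 1.6667$)
$I{\left(C,Z \right)} = \frac{5}{3}$
$E{\left(H,h \right)} = -5$ ($E{\left(H,h \right)} = 2 - 7 = -5$)
$j{\left(w \right)} = -5 - w$
$\left(-26\right) \left(-75\right) + j{\left(-31 + 6 \right)} = \left(-26\right) \left(-75\right) - -20 = 1950 - -20 = 1950 + \left(-5 + 25\right) = 1950 + 20 = 1970$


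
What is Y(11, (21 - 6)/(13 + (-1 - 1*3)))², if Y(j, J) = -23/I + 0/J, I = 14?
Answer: 529/196 ≈ 2.6990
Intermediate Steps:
Y(j, J) = -23/14 (Y(j, J) = -23/14 + 0/J = -23*1/14 + 0 = -23/14 + 0 = -23/14)
Y(11, (21 - 6)/(13 + (-1 - 1*3)))² = (-23/14)² = 529/196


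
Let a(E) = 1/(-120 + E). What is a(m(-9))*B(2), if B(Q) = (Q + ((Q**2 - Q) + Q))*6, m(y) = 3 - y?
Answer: -1/3 ≈ -0.33333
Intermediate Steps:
B(Q) = 6*Q + 6*Q**2 (B(Q) = (Q + Q**2)*6 = 6*Q + 6*Q**2)
a(m(-9))*B(2) = (6*2*(1 + 2))/(-120 + (3 - 1*(-9))) = (6*2*3)/(-120 + (3 + 9)) = 36/(-120 + 12) = 36/(-108) = -1/108*36 = -1/3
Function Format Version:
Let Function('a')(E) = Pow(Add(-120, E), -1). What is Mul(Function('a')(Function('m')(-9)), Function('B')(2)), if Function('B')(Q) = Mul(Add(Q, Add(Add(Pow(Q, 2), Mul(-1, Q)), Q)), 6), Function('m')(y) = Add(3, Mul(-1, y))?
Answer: Rational(-1, 3) ≈ -0.33333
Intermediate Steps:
Function('B')(Q) = Add(Mul(6, Q), Mul(6, Pow(Q, 2))) (Function('B')(Q) = Mul(Add(Q, Pow(Q, 2)), 6) = Add(Mul(6, Q), Mul(6, Pow(Q, 2))))
Mul(Function('a')(Function('m')(-9)), Function('B')(2)) = Mul(Pow(Add(-120, Add(3, Mul(-1, -9))), -1), Mul(6, 2, Add(1, 2))) = Mul(Pow(Add(-120, Add(3, 9)), -1), Mul(6, 2, 3)) = Mul(Pow(Add(-120, 12), -1), 36) = Mul(Pow(-108, -1), 36) = Mul(Rational(-1, 108), 36) = Rational(-1, 3)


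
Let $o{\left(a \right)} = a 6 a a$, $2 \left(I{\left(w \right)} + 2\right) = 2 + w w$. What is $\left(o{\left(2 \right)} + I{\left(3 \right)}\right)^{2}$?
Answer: $\frac{10609}{4} \approx 2652.3$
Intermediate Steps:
$I{\left(w \right)} = -1 + \frac{w^{2}}{2}$ ($I{\left(w \right)} = -2 + \frac{2 + w w}{2} = -2 + \frac{2 + w^{2}}{2} = -2 + \left(1 + \frac{w^{2}}{2}\right) = -1 + \frac{w^{2}}{2}$)
$o{\left(a \right)} = 6 a^{3}$ ($o{\left(a \right)} = 6 a^{2} a = 6 a^{3}$)
$\left(o{\left(2 \right)} + I{\left(3 \right)}\right)^{2} = \left(6 \cdot 2^{3} - \left(1 - \frac{3^{2}}{2}\right)\right)^{2} = \left(6 \cdot 8 + \left(-1 + \frac{1}{2} \cdot 9\right)\right)^{2} = \left(48 + \left(-1 + \frac{9}{2}\right)\right)^{2} = \left(48 + \frac{7}{2}\right)^{2} = \left(\frac{103}{2}\right)^{2} = \frac{10609}{4}$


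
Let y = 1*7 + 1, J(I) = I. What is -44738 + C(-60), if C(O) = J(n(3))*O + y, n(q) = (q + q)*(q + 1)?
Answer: -46170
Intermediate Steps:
n(q) = 2*q*(1 + q) (n(q) = (2*q)*(1 + q) = 2*q*(1 + q))
y = 8 (y = 7 + 1 = 8)
C(O) = 8 + 24*O (C(O) = (2*3*(1 + 3))*O + 8 = (2*3*4)*O + 8 = 24*O + 8 = 8 + 24*O)
-44738 + C(-60) = -44738 + (8 + 24*(-60)) = -44738 + (8 - 1440) = -44738 - 1432 = -46170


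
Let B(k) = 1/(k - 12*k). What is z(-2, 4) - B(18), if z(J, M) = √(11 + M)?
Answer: 1/198 + √15 ≈ 3.8780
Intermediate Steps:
B(k) = -1/(11*k) (B(k) = 1/(-11*k) = -1/(11*k))
z(-2, 4) - B(18) = √(11 + 4) - (-1)/(11*18) = √15 - (-1)/(11*18) = √15 - 1*(-1/198) = √15 + 1/198 = 1/198 + √15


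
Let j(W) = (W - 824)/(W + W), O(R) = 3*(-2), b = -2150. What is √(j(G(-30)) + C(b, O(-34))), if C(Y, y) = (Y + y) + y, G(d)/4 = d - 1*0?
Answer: I*√485565/15 ≈ 46.455*I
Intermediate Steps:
G(d) = 4*d (G(d) = 4*(d - 1*0) = 4*(d + 0) = 4*d)
O(R) = -6
C(Y, y) = Y + 2*y
j(W) = (-824 + W)/(2*W) (j(W) = (-824 + W)/((2*W)) = (-824 + W)*(1/(2*W)) = (-824 + W)/(2*W))
√(j(G(-30)) + C(b, O(-34))) = √((-824 + 4*(-30))/(2*((4*(-30)))) + (-2150 + 2*(-6))) = √((½)*(-824 - 120)/(-120) + (-2150 - 12)) = √((½)*(-1/120)*(-944) - 2162) = √(59/15 - 2162) = √(-32371/15) = I*√485565/15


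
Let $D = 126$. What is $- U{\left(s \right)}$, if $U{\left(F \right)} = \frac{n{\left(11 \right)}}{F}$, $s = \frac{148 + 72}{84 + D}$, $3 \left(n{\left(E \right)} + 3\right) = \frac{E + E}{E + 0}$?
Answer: $\frac{49}{22} \approx 2.2273$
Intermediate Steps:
$n{\left(E \right)} = - \frac{7}{3}$ ($n{\left(E \right)} = -3 + \frac{\left(E + E\right) \frac{1}{E + 0}}{3} = -3 + \frac{2 E \frac{1}{E}}{3} = -3 + \frac{1}{3} \cdot 2 = -3 + \frac{2}{3} = - \frac{7}{3}$)
$s = \frac{22}{21}$ ($s = \frac{148 + 72}{84 + 126} = \frac{220}{210} = 220 \cdot \frac{1}{210} = \frac{22}{21} \approx 1.0476$)
$U{\left(F \right)} = - \frac{7}{3 F}$
$- U{\left(s \right)} = - \frac{-7}{3 \cdot \frac{22}{21}} = - \frac{\left(-7\right) 21}{3 \cdot 22} = \left(-1\right) \left(- \frac{49}{22}\right) = \frac{49}{22}$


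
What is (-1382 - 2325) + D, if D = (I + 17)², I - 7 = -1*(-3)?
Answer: -2978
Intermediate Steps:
I = 10 (I = 7 - 1*(-3) = 7 + 3 = 10)
D = 729 (D = (10 + 17)² = 27² = 729)
(-1382 - 2325) + D = (-1382 - 2325) + 729 = -3707 + 729 = -2978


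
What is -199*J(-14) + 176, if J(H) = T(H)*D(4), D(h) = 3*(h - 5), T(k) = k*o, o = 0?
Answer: 176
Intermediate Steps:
T(k) = 0 (T(k) = k*0 = 0)
D(h) = -15 + 3*h (D(h) = 3*(-5 + h) = -15 + 3*h)
J(H) = 0 (J(H) = 0*(-15 + 3*4) = 0*(-15 + 12) = 0*(-3) = 0)
-199*J(-14) + 176 = -199*0 + 176 = 0 + 176 = 176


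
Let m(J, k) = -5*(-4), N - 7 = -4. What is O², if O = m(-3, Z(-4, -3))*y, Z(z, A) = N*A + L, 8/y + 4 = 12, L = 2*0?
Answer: 400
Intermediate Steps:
N = 3 (N = 7 - 4 = 3)
L = 0
y = 1 (y = 8/(-4 + 12) = 8/8 = 8*(⅛) = 1)
Z(z, A) = 3*A (Z(z, A) = 3*A + 0 = 3*A)
m(J, k) = 20
O = 20 (O = 20*1 = 20)
O² = 20² = 400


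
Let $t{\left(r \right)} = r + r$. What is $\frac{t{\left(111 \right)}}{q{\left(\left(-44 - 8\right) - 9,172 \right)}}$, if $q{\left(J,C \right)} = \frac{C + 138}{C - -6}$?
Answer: $\frac{19758}{155} \approx 127.47$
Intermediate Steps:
$t{\left(r \right)} = 2 r$
$q{\left(J,C \right)} = \frac{138 + C}{6 + C}$ ($q{\left(J,C \right)} = \frac{138 + C}{C + 6} = \frac{138 + C}{6 + C}$)
$\frac{t{\left(111 \right)}}{q{\left(\left(-44 - 8\right) - 9,172 \right)}} = \frac{2 \cdot 111}{\frac{1}{6 + 172} \left(138 + 172\right)} = \frac{222}{\frac{1}{178} \cdot 310} = \frac{222}{\frac{155}{89}} = 222 \cdot \frac{89}{155} = \frac{19758}{155}$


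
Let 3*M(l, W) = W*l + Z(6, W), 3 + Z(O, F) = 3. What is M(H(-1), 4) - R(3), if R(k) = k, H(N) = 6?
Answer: 5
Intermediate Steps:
Z(O, F) = 0 (Z(O, F) = -3 + 3 = 0)
M(l, W) = W*l/3 (M(l, W) = (W*l + 0)/3 = (W*l)/3 = W*l/3)
M(H(-1), 4) - R(3) = (⅓)*4*6 - 1*3 = 8 - 3 = 5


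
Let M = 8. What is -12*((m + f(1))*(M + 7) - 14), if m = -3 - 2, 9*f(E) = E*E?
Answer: 1048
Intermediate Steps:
f(E) = E²/9 (f(E) = (E*E)/9 = E²/9)
m = -5
-12*((m + f(1))*(M + 7) - 14) = -12*((-5 + (⅑)*1²)*(8 + 7) - 14) = -12*((-5 + (⅑)*1)*15 - 14) = -12*((-5 + ⅑)*15 - 14) = -12*(-44/9*15 - 14) = -12*(-220/3 - 14) = -12*(-262/3) = 1048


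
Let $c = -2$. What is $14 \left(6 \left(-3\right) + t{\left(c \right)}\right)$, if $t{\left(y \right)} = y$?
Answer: $-280$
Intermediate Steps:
$14 \left(6 \left(-3\right) + t{\left(c \right)}\right) = 14 \left(6 \left(-3\right) - 2\right) = 14 \left(-18 - 2\right) = 14 \left(-20\right) = -280$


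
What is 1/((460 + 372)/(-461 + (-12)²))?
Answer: -317/832 ≈ -0.38101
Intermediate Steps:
1/((460 + 372)/(-461 + (-12)²)) = 1/(832/(-461 + 144)) = 1/(832/(-317)) = 1/(832*(-1/317)) = 1/(-832/317) = -317/832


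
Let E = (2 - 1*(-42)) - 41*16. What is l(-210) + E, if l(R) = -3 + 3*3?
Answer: -606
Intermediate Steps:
E = -612 (E = (2 + 42) - 656 = 44 - 656 = -612)
l(R) = 6 (l(R) = -3 + 9 = 6)
l(-210) + E = 6 - 612 = -606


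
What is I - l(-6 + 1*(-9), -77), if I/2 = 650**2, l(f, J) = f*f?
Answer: 844775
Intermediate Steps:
l(f, J) = f**2
I = 845000 (I = 2*650**2 = 2*422500 = 845000)
I - l(-6 + 1*(-9), -77) = 845000 - (-6 + 1*(-9))**2 = 845000 - (-6 - 9)**2 = 845000 - 1*(-15)**2 = 845000 - 1*225 = 845000 - 225 = 844775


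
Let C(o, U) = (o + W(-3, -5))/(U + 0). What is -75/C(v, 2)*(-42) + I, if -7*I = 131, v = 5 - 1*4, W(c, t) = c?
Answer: -22181/7 ≈ -3168.7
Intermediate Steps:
v = 1 (v = 5 - 4 = 1)
C(o, U) = (-3 + o)/U (C(o, U) = (o - 3)/(U + 0) = (-3 + o)/U)
I = -131/7 (I = -1/7*131 = -131/7 ≈ -18.714)
-75/C(v, 2)*(-42) + I = -75*2/(-3 + 1)*(-42) - 131/7 = -75/((1/2)*(-2))*(-42) - 131/7 = -75/(-1)*(-42) - 131/7 = -75*(-1)*(-42) - 131/7 = 75*(-42) - 131/7 = -3150 - 131/7 = -22181/7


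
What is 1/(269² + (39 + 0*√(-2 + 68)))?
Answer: 1/72400 ≈ 1.3812e-5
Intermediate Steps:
1/(269² + (39 + 0*√(-2 + 68))) = 1/(72361 + (39 + 0*√66)) = 1/(72361 + (39 + 0)) = 1/(72361 + 39) = 1/72400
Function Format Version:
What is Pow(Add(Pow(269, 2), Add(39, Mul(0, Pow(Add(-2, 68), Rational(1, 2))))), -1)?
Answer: Rational(1, 72400) ≈ 1.3812e-5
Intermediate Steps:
Pow(Add(Pow(269, 2), Add(39, Mul(0, Pow(Add(-2, 68), Rational(1, 2))))), -1) = Pow(Add(72361, Add(39, Mul(0, Pow(66, Rational(1, 2))))), -1) = Pow(Add(72361, Add(39, 0)), -1) = Pow(Add(72361, 39), -1) = Pow(72400, -1) = Rational(1, 72400)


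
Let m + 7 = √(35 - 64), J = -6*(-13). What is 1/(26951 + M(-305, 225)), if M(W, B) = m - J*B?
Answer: 9394/88247265 - I*√29/88247265 ≈ 0.00010645 - 6.1024e-8*I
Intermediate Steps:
J = 78
m = -7 + I*√29 (m = -7 + √(35 - 64) = -7 + √(-29) = -7 + I*√29 ≈ -7.0 + 5.3852*I)
M(W, B) = -7 - 78*B + I*√29 (M(W, B) = (-7 + I*√29) - 78*B = -7 - 78*B + I*√29)
1/(26951 + M(-305, 225)) = 1/(26951 + (-7 - 78*225 + I*√29)) = 1/(26951 + (-7 - 17550 + I*√29)) = 1/(26951 + (-17557 + I*√29)) = 1/(9394 + I*√29)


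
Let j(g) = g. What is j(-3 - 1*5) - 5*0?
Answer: -8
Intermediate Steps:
j(-3 - 1*5) - 5*0 = (-3 - 1*5) - 5*0 = (-3 - 5) + 0 = -8 + 0 = -8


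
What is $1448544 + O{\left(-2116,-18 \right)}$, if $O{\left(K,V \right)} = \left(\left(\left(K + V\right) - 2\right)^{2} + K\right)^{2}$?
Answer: $20797067192944$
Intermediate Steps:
$O{\left(K,V \right)} = \left(K + \left(-2 + K + V\right)^{2}\right)^{2}$ ($O{\left(K,V \right)} = \left(\left(-2 + K + V\right)^{2} + K\right)^{2} = \left(K + \left(-2 + K + V\right)^{2}\right)^{2}$)
$1448544 + O{\left(-2116,-18 \right)} = 1448544 + \left(-2116 + \left(-2 - 2116 - 18\right)^{2}\right)^{2} = 1448544 + \left(-2116 + \left(-2136\right)^{2}\right)^{2} = 1448544 + \left(-2116 + 4562496\right)^{2} = 1448544 + 4560380^{2} = 1448544 + 20797065744400 = 20797067192944$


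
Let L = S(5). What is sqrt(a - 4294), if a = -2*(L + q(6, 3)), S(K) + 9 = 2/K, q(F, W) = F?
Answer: 2*I*sqrt(26805)/5 ≈ 65.489*I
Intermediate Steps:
S(K) = -9 + 2/K
L = -43/5 (L = -9 + 2/5 = -43/5 ≈ -8.6000)
a = 26/5 (a = -2*(-43/5 + 6) = -2*(-13/5) = 26/5 ≈ 5.2000)
sqrt(a - 4294) = sqrt(26/5 - 4294) = sqrt(-21444/5) = 2*I*sqrt(26805)/5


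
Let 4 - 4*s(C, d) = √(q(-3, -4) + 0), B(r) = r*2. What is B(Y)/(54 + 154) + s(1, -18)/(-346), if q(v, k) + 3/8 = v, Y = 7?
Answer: 1159/17992 + 3*I*√6/5536 ≈ 0.064417 + 0.0013274*I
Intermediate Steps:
q(v, k) = -3/8 + v
B(r) = 2*r
s(C, d) = 1 - 3*I*√6/16 (s(C, d) = 1 - √((-3/8 - 3) + 0)/4 = 1 - √(-27/8 + 0)/4 = 1 - 3*I*√6/16)
B(Y)/(54 + 154) + s(1, -18)/(-346) = (2*7)/(54 + 154) + (1 - 3*I*√6/16)/(-346) = 14/208 + (1 - 3*I*√6/16)*(-1/346) = 14*(1/208) + (-1/346 + 3*I*√6/5536) = 7/104 + (-1/346 + 3*I*√6/5536) = 1159/17992 + 3*I*√6/5536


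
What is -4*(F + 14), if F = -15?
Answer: 4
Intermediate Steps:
-4*(F + 14) = -4*(-15 + 14) = -4*(-1) = -1*(-4) = 4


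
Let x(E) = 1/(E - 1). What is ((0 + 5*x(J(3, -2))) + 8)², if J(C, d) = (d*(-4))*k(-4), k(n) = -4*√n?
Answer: 1073836041/16785409 + 20973440*I/16785409 ≈ 63.974 + 1.2495*I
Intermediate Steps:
J(C, d) = 32*I*d (J(C, d) = (d*(-4))*(-8*I) = (-4*d)*(-8*I) = 32*I*d)
x(E) = 1/(-1 + E)
((0 + 5*x(J(3, -2))) + 8)² = ((0 + 5/(-1 + 32*I*(-2))) + 8)² = ((0 + 5/(-1 - 64*I)) + 8)² = ((0 + 5*((-1 + 64*I)/4097)) + 8)² = ((0 + 5*(-1 + 64*I)/4097) + 8)² = (5*(-1 + 64*I)/4097 + 8)² = (8 + 5*(-1 + 64*I)/4097)²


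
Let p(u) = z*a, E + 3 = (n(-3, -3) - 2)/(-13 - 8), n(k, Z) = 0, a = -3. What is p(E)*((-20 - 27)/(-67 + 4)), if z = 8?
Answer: -376/21 ≈ -17.905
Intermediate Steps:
E = -61/21 (E = -3 + (0 - 2)/(-13 - 8) = -3 - 2/(-21) = -3 - 2*(-1/21) = -3 + 2/21 = -61/21 ≈ -2.9048)
p(u) = -24 (p(u) = 8*(-3) = -24)
p(E)*((-20 - 27)/(-67 + 4)) = -24*(-20 - 27)/(-67 + 4) = -(-1128)/(-63) = -(-1128)*(-1)/63 = -24*47/63 = -376/21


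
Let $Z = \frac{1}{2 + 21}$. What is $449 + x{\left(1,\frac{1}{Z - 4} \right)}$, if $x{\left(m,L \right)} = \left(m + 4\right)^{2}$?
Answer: $474$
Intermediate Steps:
$Z = \frac{1}{23} \approx 0.043478$
$x{\left(m,L \right)} = \left(4 + m\right)^{2}$
$449 + x{\left(1,\frac{1}{Z - 4} \right)} = 449 + \left(4 + 1\right)^{2} = 449 + 5^{2} = 449 + 25 = 474$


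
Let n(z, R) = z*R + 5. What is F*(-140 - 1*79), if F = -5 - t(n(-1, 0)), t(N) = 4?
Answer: 1971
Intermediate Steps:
n(z, R) = 5 + R*z (n(z, R) = R*z + 5 = 5 + R*z)
F = -9 (F = -5 - 1*4 = -5 - 4 = -9)
F*(-140 - 1*79) = -9*(-140 - 1*79) = -9*(-140 - 79) = -9*(-219) = 1971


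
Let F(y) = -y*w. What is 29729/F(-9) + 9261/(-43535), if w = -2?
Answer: -1294418713/783630 ≈ -1651.8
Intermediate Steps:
F(y) = 2*y (F(y) = -y*(-2) = -(-2)*y = 2*y)
29729/F(-9) + 9261/(-43535) = 29729/((2*(-9))) + 9261/(-43535) = 29729/(-18) + 9261*(-1/43535) = 29729*(-1/18) - 9261/43535 = -29729/18 - 9261/43535 = -1294418713/783630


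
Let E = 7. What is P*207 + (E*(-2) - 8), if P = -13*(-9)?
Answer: 24197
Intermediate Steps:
P = 117
P*207 + (E*(-2) - 8) = 117*207 + (7*(-2) - 8) = 24219 + (-14 - 8) = 24219 - 22 = 24197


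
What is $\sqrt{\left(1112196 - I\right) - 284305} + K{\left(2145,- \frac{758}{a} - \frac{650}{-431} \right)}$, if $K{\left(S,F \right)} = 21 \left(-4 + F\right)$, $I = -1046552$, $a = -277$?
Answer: $\frac{613200}{119387} + \sqrt{1874443} \approx 1374.2$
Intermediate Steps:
$K{\left(S,F \right)} = -84 + 21 F$
$\sqrt{\left(1112196 - I\right) - 284305} + K{\left(2145,- \frac{758}{a} - \frac{650}{-431} \right)} = \sqrt{\left(1112196 - -1046552\right) - 284305} - \left(84 - 21 \left(- \frac{758}{-277} - \frac{650}{-431}\right)\right) = \sqrt{\left(1112196 + 1046552\right) - 284305} - \left(84 - 21 \left(\left(-758\right) \left(- \frac{1}{277}\right) - - \frac{650}{431}\right)\right) = \sqrt{2158748 - 284305} - \left(84 - 21 \left(\frac{758}{277} + \frac{650}{431}\right)\right) = \sqrt{1874443} + \left(-84 + 21 \cdot \frac{506748}{119387}\right) = \sqrt{1874443} + \left(-84 + \frac{10641708}{119387}\right) = \sqrt{1874443} + \frac{613200}{119387} = \frac{613200}{119387} + \sqrt{1874443}$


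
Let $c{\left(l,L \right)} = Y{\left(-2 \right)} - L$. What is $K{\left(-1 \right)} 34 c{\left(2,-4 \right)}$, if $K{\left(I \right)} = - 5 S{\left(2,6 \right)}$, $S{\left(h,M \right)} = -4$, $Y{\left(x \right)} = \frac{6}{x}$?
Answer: $680$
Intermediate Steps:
$c{\left(l,L \right)} = -3 - L$ ($c{\left(l,L \right)} = \frac{6}{-2} - L = 6 \left(- \frac{1}{2}\right) - L = -3 - L$)
$K{\left(I \right)} = 20$ ($K{\left(I \right)} = \left(-5\right) \left(-4\right) = 20$)
$K{\left(-1 \right)} 34 c{\left(2,-4 \right)} = 20 \cdot 34 \left(-3 - -4\right) = 680 \left(-3 + 4\right) = 680 \cdot 1 = 680$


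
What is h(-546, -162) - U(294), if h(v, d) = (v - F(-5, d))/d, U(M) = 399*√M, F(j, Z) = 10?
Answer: 278/81 - 2793*√6 ≈ -6838.0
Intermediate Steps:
h(v, d) = (-10 + v)/d (h(v, d) = (v - 1*10)/d = (v - 10)/d = (-10 + v)/d)
h(-546, -162) - U(294) = (-10 - 546)/(-162) - 399*√294 = -1/162*(-556) - 399*7*√6 = 278/81 - 2793*√6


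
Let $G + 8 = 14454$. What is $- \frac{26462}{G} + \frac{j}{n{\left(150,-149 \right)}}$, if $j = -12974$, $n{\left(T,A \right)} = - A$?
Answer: $- \frac{95682621}{1076227} \approx -88.906$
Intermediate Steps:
$G = 14446$ ($G = -8 + 14454 = 14446$)
$- \frac{26462}{G} + \frac{j}{n{\left(150,-149 \right)}} = - \frac{26462}{14446} - \frac{12974}{\left(-1\right) \left(-149\right)} = \left(-26462\right) \frac{1}{14446} - \frac{12974}{149} = - \frac{13231}{7223} - \frac{12974}{149} = - \frac{95682621}{1076227}$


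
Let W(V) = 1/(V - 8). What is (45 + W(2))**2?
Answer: 72361/36 ≈ 2010.0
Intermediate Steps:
W(V) = 1/(-8 + V)
(45 + W(2))**2 = (45 + 1/(-8 + 2))**2 = (45 + 1/(-6))**2 = (45 - 1/6)**2 = (269/6)**2 = 72361/36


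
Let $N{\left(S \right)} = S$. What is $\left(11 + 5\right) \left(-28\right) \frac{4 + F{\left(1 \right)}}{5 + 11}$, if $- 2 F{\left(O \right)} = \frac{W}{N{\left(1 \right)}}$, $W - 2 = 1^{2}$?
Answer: $-70$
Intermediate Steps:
$W = 3$ ($W = 2 + 1^{2} = 2 + 1 = 3$)
$F{\left(O \right)} = - \frac{3}{2}$ ($F{\left(O \right)} = - \frac{3 \cdot 1^{-1}}{2} = - \frac{3 \cdot 1}{2} = \left(- \frac{1}{2}\right) 3 = - \frac{3}{2}$)
$\left(11 + 5\right) \left(-28\right) \frac{4 + F{\left(1 \right)}}{5 + 11} = \left(11 + 5\right) \left(-28\right) \frac{4 - \frac{3}{2}}{5 + 11} = 16 \left(-28\right) \frac{5}{2 \cdot 16} = - 448 \cdot \frac{5}{2} \cdot \frac{1}{16} = \left(-448\right) \frac{5}{32} = -70$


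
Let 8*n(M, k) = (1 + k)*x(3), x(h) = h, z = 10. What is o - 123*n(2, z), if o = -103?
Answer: -4883/8 ≈ -610.38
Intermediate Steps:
n(M, k) = 3/8 + 3*k/8 (n(M, k) = ((1 + k)*3)/8 = (3 + 3*k)/8 = 3/8 + 3*k/8)
o - 123*n(2, z) = -103 - 123*(3/8 + (3/8)*10) = -103 - 123*(3/8 + 15/4) = -103 - 123*33/8 = -103 - 4059/8 = -4883/8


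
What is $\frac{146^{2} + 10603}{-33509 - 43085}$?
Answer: $- \frac{31919}{76594} \approx -0.41673$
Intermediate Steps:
$\frac{146^{2} + 10603}{-33509 - 43085} = \frac{21316 + 10603}{-76594} = 31919 \left(- \frac{1}{76594}\right) = - \frac{31919}{76594}$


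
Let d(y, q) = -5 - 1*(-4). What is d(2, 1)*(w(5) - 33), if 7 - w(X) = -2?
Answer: 24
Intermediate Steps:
w(X) = 9 (w(X) = 7 - 1*(-2) = 7 + 2 = 9)
d(y, q) = -1 (d(y, q) = -5 + 4 = -1)
d(2, 1)*(w(5) - 33) = -(9 - 33) = -1*(-24) = 24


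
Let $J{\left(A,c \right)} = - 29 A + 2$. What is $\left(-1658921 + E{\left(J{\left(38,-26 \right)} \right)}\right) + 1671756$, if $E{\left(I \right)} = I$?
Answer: $11735$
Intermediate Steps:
$J{\left(A,c \right)} = 2 - 29 A$
$\left(-1658921 + E{\left(J{\left(38,-26 \right)} \right)}\right) + 1671756 = \left(-1658921 + \left(2 - 1102\right)\right) + 1671756 = \left(-1658921 - 1100\right) + 1671756 = -1660021 + 1671756 = 11735$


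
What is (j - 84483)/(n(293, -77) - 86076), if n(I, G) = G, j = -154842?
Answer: 239325/86153 ≈ 2.7779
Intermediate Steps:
(j - 84483)/(n(293, -77) - 86076) = (-154842 - 84483)/(-77 - 86076) = -239325/(-86153) = -239325*(-1/86153) = 239325/86153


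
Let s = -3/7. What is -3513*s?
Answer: 10539/7 ≈ 1505.6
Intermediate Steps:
s = -3/7 (s = -3*1/7 = -3/7 ≈ -0.42857)
-3513*s = -3513*(-3/7) = 10539/7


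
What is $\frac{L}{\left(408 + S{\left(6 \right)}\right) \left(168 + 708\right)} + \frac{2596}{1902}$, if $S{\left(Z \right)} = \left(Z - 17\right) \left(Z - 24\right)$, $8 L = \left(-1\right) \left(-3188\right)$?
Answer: $\frac{459620041}{336562704} \approx 1.3656$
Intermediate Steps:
$L = \frac{797}{2}$ ($L = \frac{\left(-1\right) \left(-3188\right)}{8} = \frac{1}{8} \cdot 3188 = \frac{797}{2} \approx 398.5$)
$S{\left(Z \right)} = \left(-24 + Z\right) \left(-17 + Z\right)$ ($S{\left(Z \right)} = \left(-17 + Z\right) \left(-24 + Z\right) = \left(-24 + Z\right) \left(-17 + Z\right)$)
$\frac{L}{\left(408 + S{\left(6 \right)}\right) \left(168 + 708\right)} + \frac{2596}{1902} = \frac{797}{2 \left(408 + \left(408 + 6^{2} - 246\right)\right) \left(168 + 708\right)} + \frac{2596}{1902} = \frac{797}{2 \left(408 + \left(408 + 36 - 246\right)\right) 876} + 2596 \cdot \frac{1}{1902} = \frac{797}{2 \left(408 + 198\right) 876} + \frac{1298}{951} = \frac{797}{2 \cdot 606 \cdot 876} + \frac{1298}{951} = \frac{797}{2 \cdot 530856} + \frac{1298}{951} = \frac{797}{2} \cdot \frac{1}{530856} + \frac{1298}{951} = \frac{797}{1061712} + \frac{1298}{951} = \frac{459620041}{336562704}$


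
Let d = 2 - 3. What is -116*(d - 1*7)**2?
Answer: -7424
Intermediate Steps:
d = -1
-116*(d - 1*7)**2 = -116*(-1 - 1*7)**2 = -116*(-1 - 7)**2 = -116*(-8)**2 = -116*64 = -7424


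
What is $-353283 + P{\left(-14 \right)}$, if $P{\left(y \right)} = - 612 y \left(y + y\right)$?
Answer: $-593187$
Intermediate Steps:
$P{\left(y \right)} = - 1224 y^{2}$ ($P{\left(y \right)} = - 612 y 2 y = - 1224 y^{2}$)
$-353283 + P{\left(-14 \right)} = -353283 - 1224 \left(-14\right)^{2} = -353283 - 239904 = -593187$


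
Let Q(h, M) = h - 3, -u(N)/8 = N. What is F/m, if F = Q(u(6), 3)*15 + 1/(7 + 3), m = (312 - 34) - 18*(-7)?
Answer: -7649/4040 ≈ -1.8933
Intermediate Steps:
u(N) = -8*N
Q(h, M) = -3 + h
m = 404 (m = 278 + 126 = 404)
F = -7649/10 (F = (-3 - 8*6)*15 + 1/(7 + 3) = (-3 - 48)*15 + 1/10 = -51*15 + ⅒ = -765 + ⅒ = -7649/10 ≈ -764.90)
F/m = -7649/10/404 = -7649/10*1/404 = -7649/4040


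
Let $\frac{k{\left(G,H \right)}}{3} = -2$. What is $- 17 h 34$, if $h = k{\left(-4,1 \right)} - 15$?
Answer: $12138$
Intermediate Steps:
$k{\left(G,H \right)} = -6$ ($k{\left(G,H \right)} = 3 \left(-2\right) = -6$)
$h = -21$ ($h = -6 - 15 = -21$)
$- 17 h 34 = - 17 \left(-21\right) 34 = - \left(-357\right) 34 = \left(-1\right) \left(-12138\right) = 12138$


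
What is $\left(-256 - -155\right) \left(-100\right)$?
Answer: $10100$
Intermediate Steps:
$\left(-256 - -155\right) \left(-100\right) = \left(-256 + 155\right) \left(-100\right) = \left(-101\right) \left(-100\right) = 10100$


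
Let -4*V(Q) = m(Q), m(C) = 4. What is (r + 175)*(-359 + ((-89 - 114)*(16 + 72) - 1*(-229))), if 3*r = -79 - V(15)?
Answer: -2681106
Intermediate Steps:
V(Q) = -1 (V(Q) = -1/4*4 = -1)
r = -26 (r = (-79 - 1*(-1))/3 = (-79 + 1)/3 = (1/3)*(-78) = -26)
(r + 175)*(-359 + ((-89 - 114)*(16 + 72) - 1*(-229))) = (-26 + 175)*(-359 + ((-89 - 114)*(16 + 72) - 1*(-229))) = 149*(-359 + (-203*88 + 229)) = 149*(-359 + (-17864 + 229)) = 149*(-359 - 17635) = 149*(-17994) = -2681106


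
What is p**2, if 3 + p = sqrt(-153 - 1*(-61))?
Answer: (3 - 2*I*sqrt(23))**2 ≈ -83.0 - 57.55*I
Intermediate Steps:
p = -3 + 2*I*sqrt(23) (p = -3 + sqrt(-153 - 1*(-61)) = -3 + sqrt(-153 + 61) = -3 + sqrt(-92) = -3 + 2*I*sqrt(23) ≈ -3.0 + 9.5917*I)
p**2 = (-3 + 2*I*sqrt(23))**2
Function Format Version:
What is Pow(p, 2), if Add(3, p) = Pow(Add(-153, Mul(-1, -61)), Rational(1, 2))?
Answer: Pow(Add(3, Mul(-2, I, Pow(23, Rational(1, 2)))), 2) ≈ Add(-83.000, Mul(-57.550, I))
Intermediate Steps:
p = Add(-3, Mul(2, I, Pow(23, Rational(1, 2)))) (p = Add(-3, Pow(Add(-153, Mul(-1, -61)), Rational(1, 2))) = Add(-3, Pow(Add(-153, 61), Rational(1, 2))) = Add(-3, Pow(-92, Rational(1, 2))) = Add(-3, Mul(2, I, Pow(23, Rational(1, 2)))) ≈ Add(-3.0000, Mul(9.5917, I)))
Pow(p, 2) = Pow(Add(-3, Mul(2, I, Pow(23, Rational(1, 2)))), 2)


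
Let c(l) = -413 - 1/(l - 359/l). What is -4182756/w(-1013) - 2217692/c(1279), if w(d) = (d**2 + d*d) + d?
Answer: 495821397760244332/92371895705475 ≈ 5367.7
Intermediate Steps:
w(d) = d + 2*d**2 (w(d) = (d**2 + d**2) + d = 2*d**2 + d = d + 2*d**2)
-4182756/w(-1013) - 2217692/c(1279) = -4182756*(-1/(1013*(1 + 2*(-1013)))) - 2217692*(-359 + 1279**2)/(148267 - 1*1279 - 413*1279**2) = -4182756*(-1/(1013*(1 - 2026))) - 2217692*(-359 + 1635841)/(148267 - 1279 - 413*1635841) = -4182756/((-1013*(-2025))) - 2217692*1635482/(148267 - 1279 - 675602333) = -4182756/2051325 - 2217692/((1/1635482)*(-675455345)) = -4182756*1/2051325 - 2217692/(-675455345/1635482) = -1394252/683775 - 2217692*(-1635482/675455345) = -1394252/683775 + 3626995347544/675455345 = 495821397760244332/92371895705475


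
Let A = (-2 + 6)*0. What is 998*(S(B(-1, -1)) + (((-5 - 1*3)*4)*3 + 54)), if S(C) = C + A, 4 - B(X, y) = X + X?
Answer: -35928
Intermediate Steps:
B(X, y) = 4 - 2*X (B(X, y) = 4 - (X + X) = 4 - 2*X)
A = 0 (A = 4*0 = 0)
S(C) = C (S(C) = C + 0 = C)
998*(S(B(-1, -1)) + (((-5 - 1*3)*4)*3 + 54)) = 998*((4 - 2*(-1)) + (((-5 - 1*3)*4)*3 + 54)) = 998*((4 + 2) + (((-5 - 3)*4)*3 + 54)) = 998*(6 + (-8*4*3 + 54)) = 998*(6 + (-32*3 + 54)) = 998*(6 + (-96 + 54)) = 998*(6 - 42) = 998*(-36) = -35928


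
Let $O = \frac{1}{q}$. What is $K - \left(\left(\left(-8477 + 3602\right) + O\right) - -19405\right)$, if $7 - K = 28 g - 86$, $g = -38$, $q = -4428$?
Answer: $- \frac{59215643}{4428} \approx -13373.0$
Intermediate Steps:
$O = - \frac{1}{4428}$ ($O = \frac{1}{-4428} = - \frac{1}{4428} \approx -0.00022584$)
$K = 1157$ ($K = 7 - \left(28 \left(-38\right) - 86\right) = 7 - \left(-1064 - 86\right) = 7 - -1150 = 7 + 1150 = 1157$)
$K - \left(\left(\left(-8477 + 3602\right) + O\right) - -19405\right) = 1157 - \left(\left(\left(-8477 + 3602\right) - \frac{1}{4428}\right) - -19405\right) = 1157 - \left(\left(-4875 - \frac{1}{4428}\right) + 19405\right) = 1157 - \left(- \frac{21586501}{4428} + 19405\right) = 1157 - \frac{64338839}{4428} = - \frac{59215643}{4428}$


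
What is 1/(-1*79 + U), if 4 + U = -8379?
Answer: -1/8462 ≈ -0.00011818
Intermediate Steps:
U = -8383 (U = -4 - 8379 = -8383)
1/(-1*79 + U) = 1/(-1*79 - 8383) = 1/(-79 - 8383) = 1/(-8462) = -1/8462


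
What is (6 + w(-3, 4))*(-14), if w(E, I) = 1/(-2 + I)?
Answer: -91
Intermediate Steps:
(6 + w(-3, 4))*(-14) = (6 + 1/(-2 + 4))*(-14) = (6 + 1/2)*(-14) = (13/2)*(-14) = -91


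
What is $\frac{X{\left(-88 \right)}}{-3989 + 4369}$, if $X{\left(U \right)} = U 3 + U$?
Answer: $- \frac{88}{95} \approx -0.92632$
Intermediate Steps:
$X{\left(U \right)} = 4 U$ ($X{\left(U \right)} = 3 U + U = 4 U$)
$\frac{X{\left(-88 \right)}}{-3989 + 4369} = \frac{4 \left(-88\right)}{-3989 + 4369} = - \frac{352}{380} = \left(-352\right) \frac{1}{380} = - \frac{88}{95}$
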